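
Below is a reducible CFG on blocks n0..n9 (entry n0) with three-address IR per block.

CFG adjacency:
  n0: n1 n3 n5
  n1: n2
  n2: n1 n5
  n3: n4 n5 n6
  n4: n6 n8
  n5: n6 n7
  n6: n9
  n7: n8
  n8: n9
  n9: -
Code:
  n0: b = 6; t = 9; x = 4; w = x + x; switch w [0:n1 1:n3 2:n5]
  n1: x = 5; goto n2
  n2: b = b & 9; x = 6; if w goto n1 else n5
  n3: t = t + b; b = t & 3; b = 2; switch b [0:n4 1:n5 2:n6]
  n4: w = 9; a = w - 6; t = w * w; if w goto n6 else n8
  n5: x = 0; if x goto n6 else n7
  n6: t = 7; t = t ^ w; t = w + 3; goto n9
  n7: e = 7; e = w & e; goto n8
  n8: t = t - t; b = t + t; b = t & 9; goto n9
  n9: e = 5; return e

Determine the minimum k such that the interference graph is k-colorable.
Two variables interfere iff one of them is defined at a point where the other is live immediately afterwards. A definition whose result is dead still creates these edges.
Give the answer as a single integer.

Answer: 4

Analysis:
Per-block:
  n0 def {b,t,w,x} use ∅
  n1 def {x} use ∅
  n2 def {b,x} use {b,w}
  n3 def {b,t} use {b,t}
  n4 def {a,t,w} use ∅
  n5 def {x} use ∅
  n6 def {t} use {w}
  n7 def {e} use {w}
  n8 def {b,t} use {t}
  n9 def {e} use ∅

Backward fixpoint:
  n0 li=∅ lo={b,t,w}
  n1 li={b,t,w} lo={b,t,w}
  n2 li={b,t,w} lo={b,t,w}
  n3 li={b,t,w} lo={t,w}
  n4 li=∅ lo={t,w}
  n5 li={t,w} lo={t,w}
  n6 li={w} lo=∅
  n7 li={t,w} lo={t}
  n8 li={t} lo=∅
  n9 li=∅ lo=∅

Interference:
  a: {w}
  b: {t,w,x}
  e: {t,w}
  t: {b,e,w,x}
  w: {a,b,e,t,x}
  x: {b,t,w}

Registers:
  lower bound: {b,t,w,x} mutually conflict ⇒ χ ≥ 4
  4-colouring: c0={w}  c1={a,t}  c2={b,e}  c3={x}
  χ = 4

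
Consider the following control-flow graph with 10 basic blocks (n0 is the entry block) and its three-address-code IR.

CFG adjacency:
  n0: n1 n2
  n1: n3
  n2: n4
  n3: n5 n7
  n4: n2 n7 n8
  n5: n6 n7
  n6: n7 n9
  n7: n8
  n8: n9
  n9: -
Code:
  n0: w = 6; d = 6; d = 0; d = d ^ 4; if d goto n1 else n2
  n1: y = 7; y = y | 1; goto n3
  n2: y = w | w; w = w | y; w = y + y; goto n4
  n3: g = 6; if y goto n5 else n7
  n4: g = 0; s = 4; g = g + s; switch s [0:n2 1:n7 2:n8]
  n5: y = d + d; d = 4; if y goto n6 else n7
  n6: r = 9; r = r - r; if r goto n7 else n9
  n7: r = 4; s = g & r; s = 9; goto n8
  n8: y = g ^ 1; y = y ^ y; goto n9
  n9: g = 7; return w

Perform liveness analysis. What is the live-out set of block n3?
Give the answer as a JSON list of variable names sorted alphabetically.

Per-block:
  n0: def={d,w} ue=∅
  n1: def={y} ue=∅
  n2: def={w,y} ue={w}
  n3: def={g} ue={y}
  n4: def={g,s} ue=∅
  n5: def={d,y} ue={d}
  n6: def={r} ue=∅
  n7: def={r,s} ue={g}
  n8: def={y} ue={g}
  n9: def={g} ue={w}

Live sets:
  live n0: ∅→{d,w}
  live n1: {d,w}→{d,w,y}
  live n2: {w}→{w}
  live n3: {d,w,y}→{d,g,w}
  live n4: {w}→{g,w}
  live n5: {d,g,w}→{g,w}
  live n6: {g,w}→{g,w}
  live n7: {g,w}→{g,w}
  live n8: {g,w}→{w}
  live n9: {w}→∅

live-out(n3) = ["d", "g", "w"]

Answer: ["d", "g", "w"]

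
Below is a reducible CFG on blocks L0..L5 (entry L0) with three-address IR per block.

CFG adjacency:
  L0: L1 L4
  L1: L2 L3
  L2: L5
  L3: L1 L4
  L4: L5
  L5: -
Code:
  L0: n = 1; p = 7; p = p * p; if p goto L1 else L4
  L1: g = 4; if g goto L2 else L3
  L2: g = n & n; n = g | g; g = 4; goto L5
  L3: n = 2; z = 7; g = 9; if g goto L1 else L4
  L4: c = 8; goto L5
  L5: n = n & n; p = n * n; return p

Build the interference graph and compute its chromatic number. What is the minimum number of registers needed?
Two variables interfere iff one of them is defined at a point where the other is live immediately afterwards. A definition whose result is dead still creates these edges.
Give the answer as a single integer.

def/use:
  L0: {n,p} / ∅
  L1: {g} / ∅
  L2: {g,n} / {n}
  L3: {g,n,z} / ∅
  L4: {c} / ∅
  L5: {n,p} / {n}

Backward fixpoint:
  L0 li=∅ lo={n}
  L1 li={n} lo={n}
  L2 li={n} lo={n}
  L3 li=∅ lo={n}
  L4 li={n} lo={n}
  L5 li={n} lo=∅

Interfere edges:
  c↔{n}
  g↔{n}
  n↔{c,g,p,z}
  p↔{n}
  z↔{n}

Colouring:
  {c,n} pairwise interfere (2-clique) ⇒ χ ≥ 2
  assign c→R1 g→R1 n→R0 p→R1 z→R1 — no edge inside a register ⇒ χ ≤ 2
  χ = 2

Answer: 2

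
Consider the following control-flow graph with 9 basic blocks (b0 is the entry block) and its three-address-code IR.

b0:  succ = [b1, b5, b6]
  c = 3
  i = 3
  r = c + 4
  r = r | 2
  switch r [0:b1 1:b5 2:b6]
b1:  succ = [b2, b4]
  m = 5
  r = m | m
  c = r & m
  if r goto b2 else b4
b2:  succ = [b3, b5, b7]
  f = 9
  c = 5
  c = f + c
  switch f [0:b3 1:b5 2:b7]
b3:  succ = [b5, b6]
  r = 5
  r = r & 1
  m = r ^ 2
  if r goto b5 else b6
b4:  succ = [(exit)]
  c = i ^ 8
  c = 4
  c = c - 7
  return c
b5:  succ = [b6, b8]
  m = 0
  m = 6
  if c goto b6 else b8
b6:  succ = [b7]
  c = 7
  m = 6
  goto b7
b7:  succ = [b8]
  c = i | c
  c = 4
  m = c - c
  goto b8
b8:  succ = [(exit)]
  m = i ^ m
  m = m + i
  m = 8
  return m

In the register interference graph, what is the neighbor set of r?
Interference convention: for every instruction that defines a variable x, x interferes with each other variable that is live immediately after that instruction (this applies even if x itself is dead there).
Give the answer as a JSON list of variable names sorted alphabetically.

Answer: ["c", "i", "m"]

Analysis:
def/use:
  b0: def={c,i,r} ue=∅
  b1: def={c,m,r} ue=∅
  b2: def={c,f} ue=∅
  b3: def={m,r} ue=∅
  b4: def={c} ue={i}
  b5: def={m} ue={c}
  b6: def={c,m} ue=∅
  b7: def={c,m} ue={c,i}
  b8: def={m} ue={i,m}

Backward fixpoint:
  b0: in=∅ out={c,i}
  b1: in={i} out={i}
  b2: in={i} out={c,i}
  b3: in={c,i} out={c,i}
  b4: in={i} out=∅
  b5: in={c,i} out={i,m}
  b6: in={i} out={c,i}
  b7: in={c,i} out={i,m}
  b8: in={i,m} out=∅

Interference:
  c — {f,i,m,r}
  f — {c,i}
  i — {c,f,m,r}
  m — {c,i,r}
  r — {c,i,m}

N(r) = ["c", "i", "m"]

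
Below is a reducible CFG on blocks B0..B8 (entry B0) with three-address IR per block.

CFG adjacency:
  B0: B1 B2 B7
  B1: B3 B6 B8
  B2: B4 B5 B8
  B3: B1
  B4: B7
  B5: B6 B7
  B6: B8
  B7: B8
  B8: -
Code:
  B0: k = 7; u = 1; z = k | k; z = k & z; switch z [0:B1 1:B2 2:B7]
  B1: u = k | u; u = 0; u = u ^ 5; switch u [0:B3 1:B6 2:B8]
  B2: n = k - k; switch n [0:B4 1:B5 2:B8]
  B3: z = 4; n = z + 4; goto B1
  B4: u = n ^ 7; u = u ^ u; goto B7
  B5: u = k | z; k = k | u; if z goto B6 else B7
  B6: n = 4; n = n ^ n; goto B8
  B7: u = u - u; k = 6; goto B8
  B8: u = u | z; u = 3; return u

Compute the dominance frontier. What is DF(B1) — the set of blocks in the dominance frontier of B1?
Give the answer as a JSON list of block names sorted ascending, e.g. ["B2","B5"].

idom tree: B1←B0 B2←B0 B3←B1 B4←B2 B5←B2 B6←B0 B7←B0 B8←B0
Dom at joins:
  B1: preds {B0,B3}: {B0} ∩ {B0,B1,B3} = {B0}; idom=B0
  B6: preds {B1,B5}: {B0,B1} ∩ {B0,B2,B5} = {B0}; idom=B0
  B7: preds {B0,B4,B5}: {B0} ∩ {B0,B2,B4} ∩ {B0,B2,B5} = {B0}; idom=B0
  B8: preds {B1,B2,B6,B7}: {B0,B1} ∩ {B0,B2} ∩ {B0,B6} ∩ {B0,B7} = {B0}; idom=B0

DF derivation:
  B1←B0: walk · to B0
  B1←B3: walk B3→B1 to B0
  B6←B1: walk B1 to B0
  B6←B5: walk B5→B2 to B0
  B7←B0: walk · to B0
  B7←B4: walk B4→B2 to B0
  B7←B5: walk B5→B2 to B0
  B8←B1: walk B1 to B0
  B8←B2: walk B2 to B0
  B8←B6: walk B6 to B0
  B8←B7: walk B7 to B0
  B0: DF=∅
  B1: DF={B1,B6,B8}
  B2: DF={B6,B7,B8}
  B3: DF={B1}
  B4: DF={B7}
  B5: DF={B6,B7}
  B6: DF={B8}
  B7: DF={B8}
  B8: DF=∅

DF(B1) = ["B1", "B6", "B8"]

Answer: ["B1", "B6", "B8"]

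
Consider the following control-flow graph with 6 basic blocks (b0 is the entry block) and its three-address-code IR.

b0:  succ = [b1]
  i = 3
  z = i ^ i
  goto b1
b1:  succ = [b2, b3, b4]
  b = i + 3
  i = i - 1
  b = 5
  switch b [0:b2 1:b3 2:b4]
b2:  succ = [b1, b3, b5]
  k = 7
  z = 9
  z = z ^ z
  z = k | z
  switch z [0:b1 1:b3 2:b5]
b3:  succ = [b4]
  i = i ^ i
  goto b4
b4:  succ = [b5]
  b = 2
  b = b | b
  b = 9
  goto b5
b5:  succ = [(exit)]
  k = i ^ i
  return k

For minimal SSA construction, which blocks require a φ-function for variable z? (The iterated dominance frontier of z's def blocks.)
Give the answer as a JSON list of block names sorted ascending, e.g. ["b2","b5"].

idom tree: b1←b0 b2←b1 b3←b1 b4←b1 b5←b1
Dom∩ at merges:
  b1: preds {b0,b2}: {b0} ∩ {b0,b1,b2} = {b0}; idom=b0
  b3: preds {b1,b2}: {b0,b1} ∩ {b0,b1,b2} = {b0,b1}; idom=b1
  b4: preds {b1,b3}: {b0,b1} ∩ {b0,b1,b3} = {b0,b1}; idom=b1
  b5: preds {b2,b4}: {b0,b1,b2} ∩ {b0,b1,b4} = {b0,b1}; idom=b1

DF derivation:
  join b1 pred b0: · stop@b0
  join b1 pred b2: b2→b1 stop@b0
  join b3 pred b1: · stop@b1
  join b3 pred b2: b2 stop@b1
  join b4 pred b1: · stop@b1
  join b4 pred b3: b3 stop@b1
  join b5 pred b2: b2 stop@b1
  join b5 pred b4: b4 stop@b1
  b0: DF=∅
  b1: DF={b1}
  b2: DF={b1,b3,b5}
  b3: DF={b4}
  b4: DF={b5}
  b5: DF=∅

φ for z: defs {b0,b2}
  DF⁺ = {b1,b3,b4,b5}

Answer: ["b1", "b3", "b4", "b5"]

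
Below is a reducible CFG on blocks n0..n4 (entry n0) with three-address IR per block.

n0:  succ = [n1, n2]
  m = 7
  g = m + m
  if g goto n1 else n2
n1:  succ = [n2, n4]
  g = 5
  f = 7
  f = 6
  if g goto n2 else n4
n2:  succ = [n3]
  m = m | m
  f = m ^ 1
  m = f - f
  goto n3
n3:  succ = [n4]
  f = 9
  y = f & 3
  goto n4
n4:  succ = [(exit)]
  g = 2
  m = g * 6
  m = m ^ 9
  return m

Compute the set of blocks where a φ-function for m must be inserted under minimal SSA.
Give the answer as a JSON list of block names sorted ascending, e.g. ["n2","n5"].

Answer: ["n4"]

Derivation:
idom tree: n1←n0 n2←n0 n3←n2 n4←n0
Dom at joins:
  n2: preds {n0,n1}: {n0} ∩ {n0,n1} = {n0}; idom=n0
  n4: preds {n1,n3}: {n0,n1} ∩ {n0,n2,n3} = {n0}; idom=n0

DF derivation:
  join n2 pred n0: · stop@n0
  join n2 pred n1: n1 stop@n0
  join n4 pred n1: n1 stop@n0
  join n4 pred n3: n3→n2 stop@n0
  n0 → ∅
  n1 → {n2,n4}
  n2 → {n4}
  n3 → {n4}
  n4 → ∅

φ for m: defs {n0,n2,n4}
  DF⁺ = {n4}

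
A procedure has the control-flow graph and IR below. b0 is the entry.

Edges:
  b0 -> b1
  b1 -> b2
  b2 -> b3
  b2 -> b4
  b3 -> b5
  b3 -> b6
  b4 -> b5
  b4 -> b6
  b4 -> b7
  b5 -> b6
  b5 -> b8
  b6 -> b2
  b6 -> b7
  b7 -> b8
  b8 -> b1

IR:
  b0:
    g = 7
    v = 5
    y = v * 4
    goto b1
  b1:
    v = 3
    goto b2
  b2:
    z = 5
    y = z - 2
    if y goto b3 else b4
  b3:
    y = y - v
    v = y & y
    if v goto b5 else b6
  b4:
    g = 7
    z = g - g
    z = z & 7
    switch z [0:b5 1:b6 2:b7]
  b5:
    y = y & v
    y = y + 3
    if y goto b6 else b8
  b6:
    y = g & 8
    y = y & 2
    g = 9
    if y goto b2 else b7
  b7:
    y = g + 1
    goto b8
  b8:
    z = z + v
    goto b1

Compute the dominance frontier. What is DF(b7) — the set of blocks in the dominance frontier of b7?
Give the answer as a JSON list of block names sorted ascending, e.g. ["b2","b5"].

idom tree: b1←b0 b2←b1 b3←b2 b4←b2 b5←b2 b6←b2 b7←b2 b8←b2
Join-block Dom:
  b1: preds {b0,b8}: {b0} ∩ {b0,b1,b2,b8} = {b0}; idom=b0
  b2: preds {b1,b6}: {b0,b1} ∩ {b0,b1,b2,b6} = {b0,b1}; idom=b1
  b5: preds {b3,b4}: {b0,b1,b2,b3} ∩ {b0,b1,b2,b4} = {b0,b1,b2}; idom=b2
  b6: preds {b3,b4,b5}: {b0,b1,b2,b3} ∩ {b0,b1,b2,b4} ∩ {b0,b1,b2,b5} = {b0,b1,b2}; idom=b2
  b7: preds {b4,b6}: {b0,b1,b2,b4} ∩ {b0,b1,b2,b6} = {b0,b1,b2}; idom=b2
  b8: preds {b5,b7}: {b0,b1,b2,b5} ∩ {b0,b1,b2,b7} = {b0,b1,b2}; idom=b2

DF walk-up:
  b1←b0: walk · to b0
  b1←b8: walk b8→b2→b1 to b0
  b2←b1: walk · to b1
  b2←b6: walk b6→b2 to b1
  b5←b3: walk b3 to b2
  b5←b4: walk b4 to b2
  b6←b3: walk b3 to b2
  b6←b4: walk b4 to b2
  b6←b5: walk b5 to b2
  b7←b4: walk b4 to b2
  b7←b6: walk b6 to b2
  b8←b5: walk b5 to b2
  b8←b7: walk b7 to b2
  b0: DF=∅
  b1: DF={b1}
  b2: DF={b1,b2}
  b3: DF={b5,b6}
  b4: DF={b5,b6,b7}
  b5: DF={b6,b8}
  b6: DF={b2,b7}
  b7: DF={b8}
  b8: DF={b1}

DF(b7) = ["b8"]

Answer: ["b8"]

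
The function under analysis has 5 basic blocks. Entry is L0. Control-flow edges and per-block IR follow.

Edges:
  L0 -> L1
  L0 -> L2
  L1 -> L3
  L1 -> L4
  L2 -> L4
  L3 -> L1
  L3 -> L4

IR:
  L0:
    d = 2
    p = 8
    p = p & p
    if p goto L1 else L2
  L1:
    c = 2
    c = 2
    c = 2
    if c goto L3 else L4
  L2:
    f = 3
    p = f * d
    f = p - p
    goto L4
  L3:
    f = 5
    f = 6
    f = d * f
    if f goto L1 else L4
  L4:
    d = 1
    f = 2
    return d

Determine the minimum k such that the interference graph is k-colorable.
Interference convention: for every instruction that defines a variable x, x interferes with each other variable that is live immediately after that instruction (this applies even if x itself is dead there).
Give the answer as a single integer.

def/use:
  L0: {d,p} / ∅
  L1: {c} / ∅
  L2: {f,p} / {d}
  L3: {f} / {d}
  L4: {d,f} / ∅

Liveness:
  L0: in=∅ out={d}
  L1: in={d} out={d}
  L2: in={d} out=∅
  L3: in={d} out={d}
  L4: in=∅ out=∅

Conflict graph:
  c — {d}
  d — {c,f,p}
  f — {d}
  p — {d}

Chromatic number:
  {c,d} pairwise interfere (2-clique) ⇒ χ ≥ 2
  2-colouring: R0={d}  R1={c,f,p}
  χ = 2

Answer: 2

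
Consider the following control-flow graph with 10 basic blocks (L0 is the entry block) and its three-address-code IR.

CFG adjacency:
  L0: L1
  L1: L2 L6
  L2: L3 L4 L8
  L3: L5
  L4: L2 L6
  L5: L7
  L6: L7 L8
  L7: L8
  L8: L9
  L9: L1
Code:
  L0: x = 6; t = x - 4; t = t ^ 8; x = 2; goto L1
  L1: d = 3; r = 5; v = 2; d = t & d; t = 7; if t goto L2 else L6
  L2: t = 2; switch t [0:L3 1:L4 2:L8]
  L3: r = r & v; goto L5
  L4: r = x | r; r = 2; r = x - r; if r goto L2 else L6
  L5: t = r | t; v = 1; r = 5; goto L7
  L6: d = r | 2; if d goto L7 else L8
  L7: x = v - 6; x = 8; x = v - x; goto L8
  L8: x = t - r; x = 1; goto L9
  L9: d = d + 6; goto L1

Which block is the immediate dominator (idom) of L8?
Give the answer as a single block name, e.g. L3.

idom tree: L1←L0 L2←L1 L3←L2 L4←L2 L5←L3 L6←L1 L7←L1 L8←L1 L9←L8
Dom∩ at merges:
  L1: preds {L0,L9}: {L0} ∩ {L0,L1,L8,L9} = {L0}; idom=L0
  L2: preds {L1,L4}: {L0,L1} ∩ {L0,L1,L2,L4} = {L0,L1}; idom=L1
  L6: preds {L1,L4}: {L0,L1} ∩ {L0,L1,L2,L4} = {L0,L1}; idom=L1
  L7: preds {L5,L6}: {L0,L1,L2,L3,L5} ∩ {L0,L1,L6} = {L0,L1}; idom=L1
  L8: preds {L2,L6,L7}: {L0,L1,L2} ∩ {L0,L1,L6} ∩ {L0,L1,L7} = {L0,L1}; idom=L1

idom(L8) = L1

Answer: L1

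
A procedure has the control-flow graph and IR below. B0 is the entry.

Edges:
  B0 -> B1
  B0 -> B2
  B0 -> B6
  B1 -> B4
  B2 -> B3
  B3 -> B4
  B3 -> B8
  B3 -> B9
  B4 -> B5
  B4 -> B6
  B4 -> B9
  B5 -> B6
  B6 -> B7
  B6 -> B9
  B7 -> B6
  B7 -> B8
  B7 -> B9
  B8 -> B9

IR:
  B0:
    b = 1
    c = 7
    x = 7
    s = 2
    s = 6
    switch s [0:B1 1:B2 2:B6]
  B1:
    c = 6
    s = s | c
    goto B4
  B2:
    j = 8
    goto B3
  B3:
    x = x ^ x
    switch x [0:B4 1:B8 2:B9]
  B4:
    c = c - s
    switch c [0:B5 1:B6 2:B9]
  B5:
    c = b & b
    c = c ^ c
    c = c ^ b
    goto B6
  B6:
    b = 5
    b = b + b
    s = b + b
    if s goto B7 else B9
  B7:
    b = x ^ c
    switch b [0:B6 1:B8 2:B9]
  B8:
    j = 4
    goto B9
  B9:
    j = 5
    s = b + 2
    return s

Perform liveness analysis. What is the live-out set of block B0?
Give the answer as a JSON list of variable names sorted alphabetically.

Answer: ["b", "c", "s", "x"]

Derivation:
Per-block:
  B0: def={b,c,s,x} ue=∅
  B1: def={c,s} ue={s}
  B2: def={j} ue=∅
  B3: def={x} ue={x}
  B4: def={c} ue={c,s}
  B5: def={c} ue={b}
  B6: def={b,s} ue=∅
  B7: def={b} ue={c,x}
  B8: def={j} ue=∅
  B9: def={j,s} ue={b}

Backward fixpoint:
  B0: in=∅ out={b,c,s,x}
  B1: in={b,s,x} out={b,c,s,x}
  B2: in={b,c,s,x} out={b,c,s,x}
  B3: in={b,c,s,x} out={b,c,s,x}
  B4: in={b,c,s,x} out={b,c,x}
  B5: in={b,x} out={c,x}
  B6: in={c,x} out={b,c,x}
  B7: in={c,x} out={b,c,x}
  B8: in={b} out={b}
  B9: in={b} out=∅

live-out(B0) = ["b", "c", "s", "x"]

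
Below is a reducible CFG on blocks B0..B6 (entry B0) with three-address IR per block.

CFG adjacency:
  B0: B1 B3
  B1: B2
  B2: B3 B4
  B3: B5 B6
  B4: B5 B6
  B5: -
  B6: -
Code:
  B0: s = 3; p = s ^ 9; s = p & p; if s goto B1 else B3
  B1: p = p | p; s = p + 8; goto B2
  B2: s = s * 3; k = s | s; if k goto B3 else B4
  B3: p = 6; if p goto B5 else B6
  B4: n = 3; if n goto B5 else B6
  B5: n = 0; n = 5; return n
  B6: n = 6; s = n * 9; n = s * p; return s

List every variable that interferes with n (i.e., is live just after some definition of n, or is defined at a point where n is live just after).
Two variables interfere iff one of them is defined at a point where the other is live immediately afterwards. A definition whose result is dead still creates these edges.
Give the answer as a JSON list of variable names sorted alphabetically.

Block summaries:
  B0 def {p,s} use ∅
  B1 def {p,s} use {p}
  B2 def {k,s} use {s}
  B3 def {p} use ∅
  B4 def {n} use ∅
  B5 def {n} use ∅
  B6 def {n,s} use {p}

Backward fixpoint:
  live B0: ∅→{p}
  live B1: {p}→{p,s}
  live B2: {p,s}→{p}
  live B3: ∅→{p}
  live B4: {p}→{p}
  live B5: ∅→∅
  live B6: {p}→∅

Interference:
  k — {p}
  n — {p,s}
  p — {k,n,s}
  s — {n,p}

N(n) = ["p", "s"]

Answer: ["p", "s"]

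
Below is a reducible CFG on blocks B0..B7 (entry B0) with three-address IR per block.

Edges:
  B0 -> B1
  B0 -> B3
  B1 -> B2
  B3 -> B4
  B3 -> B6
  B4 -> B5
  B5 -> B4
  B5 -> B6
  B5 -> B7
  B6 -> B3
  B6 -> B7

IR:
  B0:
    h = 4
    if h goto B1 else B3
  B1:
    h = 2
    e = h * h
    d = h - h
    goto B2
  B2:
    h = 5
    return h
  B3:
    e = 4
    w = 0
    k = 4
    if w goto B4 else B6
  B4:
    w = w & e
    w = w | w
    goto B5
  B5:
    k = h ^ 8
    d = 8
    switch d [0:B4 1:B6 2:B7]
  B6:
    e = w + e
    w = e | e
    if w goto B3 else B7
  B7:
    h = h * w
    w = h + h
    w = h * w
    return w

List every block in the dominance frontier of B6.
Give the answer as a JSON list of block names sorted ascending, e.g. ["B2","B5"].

Answer: ["B3", "B7"]

Analysis:
idom tree: B1←B0 B2←B1 B3←B0 B4←B3 B5←B4 B6←B3 B7←B3
Dom at joins:
  B3: preds {B0,B6}: {B0} ∩ {B0,B3,B6} = {B0}; idom=B0
  B4: preds {B3,B5}: {B0,B3} ∩ {B0,B3,B4,B5} = {B0,B3}; idom=B3
  B6: preds {B3,B5}: {B0,B3} ∩ {B0,B3,B4,B5} = {B0,B3}; idom=B3
  B7: preds {B5,B6}: {B0,B3,B4,B5} ∩ {B0,B3,B6} = {B0,B3}; idom=B3

DF derivation:
  B3←B0: walk · to B0
  B3←B6: walk B6→B3 to B0
  B4←B3: walk · to B3
  B4←B5: walk B5→B4 to B3
  B6←B3: walk · to B3
  B6←B5: walk B5→B4 to B3
  B7←B5: walk B5→B4 to B3
  B7←B6: walk B6 to B3
  B0 → ∅
  B1 → ∅
  B2 → ∅
  B3 → {B3}
  B4 → {B4,B6,B7}
  B5 → {B4,B6,B7}
  B6 → {B3,B7}
  B7 → ∅

DF(B6) = ["B3", "B7"]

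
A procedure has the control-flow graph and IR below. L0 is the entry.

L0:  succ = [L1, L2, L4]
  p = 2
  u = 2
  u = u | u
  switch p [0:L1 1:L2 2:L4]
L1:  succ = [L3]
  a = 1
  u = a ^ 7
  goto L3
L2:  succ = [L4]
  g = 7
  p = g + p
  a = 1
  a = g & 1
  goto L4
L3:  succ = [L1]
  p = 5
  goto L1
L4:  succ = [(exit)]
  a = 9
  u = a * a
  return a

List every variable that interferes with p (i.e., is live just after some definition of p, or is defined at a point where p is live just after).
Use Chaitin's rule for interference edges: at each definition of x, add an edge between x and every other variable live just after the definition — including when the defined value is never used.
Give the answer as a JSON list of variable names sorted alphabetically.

Answer: ["g", "u"]

Analysis:
Block summaries:
  L0 def {p,u} use ∅
  L1 def {a,u} use ∅
  L2 def {a,g,p} use {p}
  L3 def {p} use ∅
  L4 def {a,u} use ∅

Live sets:
  L0 li=∅ lo={p}
  L1 li=∅ lo=∅
  L2 li={p} lo=∅
  L3 li=∅ lo=∅
  L4 li=∅ lo=∅

Conflict graph:
  a↔{g,u}
  g↔{a,p}
  p↔{g,u}
  u↔{a,p}

N(p) = ["g", "u"]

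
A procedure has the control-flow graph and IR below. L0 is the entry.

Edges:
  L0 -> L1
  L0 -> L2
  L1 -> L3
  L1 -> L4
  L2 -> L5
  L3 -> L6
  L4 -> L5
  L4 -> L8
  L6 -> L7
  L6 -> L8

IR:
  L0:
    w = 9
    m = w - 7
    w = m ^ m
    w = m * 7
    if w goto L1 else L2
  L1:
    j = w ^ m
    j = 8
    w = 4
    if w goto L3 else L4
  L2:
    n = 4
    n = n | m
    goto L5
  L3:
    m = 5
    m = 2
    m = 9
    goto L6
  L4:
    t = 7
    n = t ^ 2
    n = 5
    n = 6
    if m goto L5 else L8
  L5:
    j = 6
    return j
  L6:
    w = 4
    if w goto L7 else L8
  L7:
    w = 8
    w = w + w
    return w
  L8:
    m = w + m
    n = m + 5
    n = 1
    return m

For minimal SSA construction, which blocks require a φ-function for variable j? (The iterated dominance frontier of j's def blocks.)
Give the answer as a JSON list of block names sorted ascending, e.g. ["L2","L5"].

Answer: ["L5"]

Derivation:
idom tree: L1←L0 L2←L0 L3←L1 L4←L1 L5←L0 L6←L3 L7←L6 L8←L1
Dom at joins:
  L5: preds {L2,L4}: {L0,L2} ∩ {L0,L1,L4} = {L0}; idom=L0
  L8: preds {L4,L6}: {L0,L1,L4} ∩ {L0,L1,L3,L6} = {L0,L1}; idom=L1

DF walk-up:
  L5←L2: walk L2 to L0
  L5←L4: walk L4→L1 to L0
  L8←L4: walk L4 to L1
  L8←L6: walk L6→L3 to L1
  DF(L0)=∅
  DF(L1)={L5}
  DF(L2)={L5}
  DF(L3)={L8}
  DF(L4)={L5,L8}
  DF(L5)=∅
  DF(L6)={L8}
  DF(L7)=∅
  DF(L8)=∅

φ for j: defs {L1,L5}
  DF⁺ = {L5}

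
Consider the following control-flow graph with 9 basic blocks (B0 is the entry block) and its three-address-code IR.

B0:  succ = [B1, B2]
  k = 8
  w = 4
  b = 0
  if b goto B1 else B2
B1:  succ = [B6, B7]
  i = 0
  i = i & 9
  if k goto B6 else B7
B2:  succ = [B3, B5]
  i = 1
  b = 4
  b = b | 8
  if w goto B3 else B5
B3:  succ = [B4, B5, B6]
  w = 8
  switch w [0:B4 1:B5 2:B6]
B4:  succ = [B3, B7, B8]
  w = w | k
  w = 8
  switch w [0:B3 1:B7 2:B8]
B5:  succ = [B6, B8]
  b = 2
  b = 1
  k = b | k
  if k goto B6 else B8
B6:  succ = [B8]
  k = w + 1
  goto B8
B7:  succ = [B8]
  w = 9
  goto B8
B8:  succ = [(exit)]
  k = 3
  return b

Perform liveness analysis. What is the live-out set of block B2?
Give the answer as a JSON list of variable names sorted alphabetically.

def/use:
  B0 def {b,k,w} use ∅
  B1 def {i} use {k}
  B2 def {b,i} use {w}
  B3 def {w} use ∅
  B4 def {w} use {k,w}
  B5 def {b,k} use {k}
  B6 def {k} use {w}
  B7 def {w} use ∅
  B8 def {k} use {b}

Backward fixpoint:
  B0: in=∅ out={b,k,w}
  B1: in={b,k,w} out={b,w}
  B2: in={k,w} out={b,k,w}
  B3: in={b,k} out={b,k,w}
  B4: in={b,k,w} out={b,k}
  B5: in={k,w} out={b,w}
  B6: in={b,w} out={b}
  B7: in={b} out={b}
  B8: in={b} out=∅

live-out(B2) = ["b", "k", "w"]

Answer: ["b", "k", "w"]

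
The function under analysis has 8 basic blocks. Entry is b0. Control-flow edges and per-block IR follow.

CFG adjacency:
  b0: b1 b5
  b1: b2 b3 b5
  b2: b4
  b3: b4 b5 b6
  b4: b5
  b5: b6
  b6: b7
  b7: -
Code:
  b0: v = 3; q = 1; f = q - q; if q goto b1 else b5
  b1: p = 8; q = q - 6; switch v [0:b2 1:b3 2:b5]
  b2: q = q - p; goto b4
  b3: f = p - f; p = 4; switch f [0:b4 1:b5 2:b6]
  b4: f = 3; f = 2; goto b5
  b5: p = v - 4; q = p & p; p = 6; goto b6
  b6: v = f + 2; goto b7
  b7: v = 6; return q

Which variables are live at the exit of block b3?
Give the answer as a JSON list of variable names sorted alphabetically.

Block summaries:
  b0: {f,q,v} / ∅
  b1: {p,q} / {q,v}
  b2: {q} / {p,q}
  b3: {f,p} / {f,p}
  b4: {f} / ∅
  b5: {p,q} / {v}
  b6: {v} / {f}
  b7: {v} / {q}

Liveness:
  b0 li=∅ lo={f,q,v}
  b1 li={f,q,v} lo={f,p,q,v}
  b2 li={p,q,v} lo={v}
  b3 li={f,p,q,v} lo={f,q,v}
  b4 li={v} lo={f,v}
  b5 li={f,v} lo={f,q}
  b6 li={f,q} lo={q}
  b7 li={q} lo=∅

live-out(b3) = ["f", "q", "v"]

Answer: ["f", "q", "v"]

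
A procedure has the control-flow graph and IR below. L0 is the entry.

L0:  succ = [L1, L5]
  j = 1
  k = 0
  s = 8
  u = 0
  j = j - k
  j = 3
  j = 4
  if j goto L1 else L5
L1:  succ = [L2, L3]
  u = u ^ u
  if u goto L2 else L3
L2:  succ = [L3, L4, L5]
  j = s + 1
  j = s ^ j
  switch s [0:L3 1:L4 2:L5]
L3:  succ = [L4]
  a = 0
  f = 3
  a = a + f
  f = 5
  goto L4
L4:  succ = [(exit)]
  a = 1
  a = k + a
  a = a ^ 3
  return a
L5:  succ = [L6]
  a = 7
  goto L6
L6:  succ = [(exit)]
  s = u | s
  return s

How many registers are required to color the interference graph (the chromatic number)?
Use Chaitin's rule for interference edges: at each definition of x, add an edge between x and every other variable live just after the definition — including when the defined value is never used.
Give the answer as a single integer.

Per-block:
  L0: def={j,k,s,u} ue=∅
  L1: def={u} ue={u}
  L2: def={j} ue={s}
  L3: def={a,f} ue=∅
  L4: def={a} ue={k}
  L5: def={a} ue=∅
  L6: def={s} ue={s,u}

Liveness:
  L0: in=∅ out={k,s,u}
  L1: in={k,s,u} out={k,s,u}
  L2: in={k,s,u} out={k,s,u}
  L3: in={k} out={k}
  L4: in={k} out=∅
  L5: in={s,u} out={s,u}
  L6: in={s,u} out=∅

Interference:
  a↔{f,k,s,u}
  f↔{a,k}
  j↔{k,s,u}
  k↔{a,f,j,s,u}
  s↔{a,j,k,u}
  u↔{a,j,k,s}

Colouring:
  lower bound: {a,k,s,u} mutually conflict ⇒ χ ≥ 4
  assign a→R1 f→R2 j→R1 k→R0 s→R2 u→R3 — no edge inside a register ⇒ χ ≤ 4
  χ = 4

Answer: 4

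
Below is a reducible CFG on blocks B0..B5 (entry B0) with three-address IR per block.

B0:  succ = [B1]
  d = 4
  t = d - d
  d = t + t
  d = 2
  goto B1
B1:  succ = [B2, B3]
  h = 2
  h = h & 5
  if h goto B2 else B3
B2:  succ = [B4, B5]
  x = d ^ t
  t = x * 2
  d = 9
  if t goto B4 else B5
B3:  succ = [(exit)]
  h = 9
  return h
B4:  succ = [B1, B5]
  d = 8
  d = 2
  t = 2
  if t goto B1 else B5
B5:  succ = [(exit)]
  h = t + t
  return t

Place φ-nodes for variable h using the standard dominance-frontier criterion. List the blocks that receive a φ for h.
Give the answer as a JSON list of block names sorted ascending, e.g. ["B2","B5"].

Answer: ["B1"]

Derivation:
idom tree: B1←B0 B2←B1 B3←B1 B4←B2 B5←B2
Join-block Dom:
  B1: preds {B0,B4}: {B0} ∩ {B0,B1,B2,B4} = {B0}; idom=B0
  B5: preds {B2,B4}: {B0,B1,B2} ∩ {B0,B1,B2,B4} = {B0,B1,B2}; idom=B2

DF walk-up:
  join B1 pred B0: · stop@B0
  join B1 pred B4: B4→B2→B1 stop@B0
  join B5 pred B2: · stop@B2
  join B5 pred B4: B4 stop@B2
  B0 → ∅
  B1 → {B1}
  B2 → {B1}
  B3 → ∅
  B4 → {B1,B5}
  B5 → ∅

φ for h: defs {B1,B3,B5}
  DF⁺ = {B1}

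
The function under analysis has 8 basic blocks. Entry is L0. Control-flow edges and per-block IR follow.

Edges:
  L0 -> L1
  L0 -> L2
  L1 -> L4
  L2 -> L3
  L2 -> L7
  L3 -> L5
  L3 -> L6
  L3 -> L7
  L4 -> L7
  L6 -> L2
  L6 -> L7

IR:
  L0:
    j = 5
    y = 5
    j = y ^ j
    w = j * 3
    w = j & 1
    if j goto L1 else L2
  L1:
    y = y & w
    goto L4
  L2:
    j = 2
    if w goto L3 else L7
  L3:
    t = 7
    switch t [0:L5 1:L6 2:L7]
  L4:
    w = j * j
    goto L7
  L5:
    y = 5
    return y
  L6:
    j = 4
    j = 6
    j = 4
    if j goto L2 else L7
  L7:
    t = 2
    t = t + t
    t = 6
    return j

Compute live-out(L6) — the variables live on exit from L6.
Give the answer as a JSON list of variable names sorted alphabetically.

Answer: ["j", "w"]

Analysis:
Per-block:
  L0 def {j,w,y} use ∅
  L1 def {y} use {w,y}
  L2 def {j} use {w}
  L3 def {t} use ∅
  L4 def {w} use {j}
  L5 def {y} use ∅
  L6 def {j} use ∅
  L7 def {t} use {j}

Live sets:
  L0 li=∅ lo={j,w,y}
  L1 li={j,w,y} lo={j}
  L2 li={w} lo={j,w}
  L3 li={j,w} lo={j,w}
  L4 li={j} lo={j}
  L5 li=∅ lo=∅
  L6 li={w} lo={j,w}
  L7 li={j} lo=∅

live-out(L6) = ["j", "w"]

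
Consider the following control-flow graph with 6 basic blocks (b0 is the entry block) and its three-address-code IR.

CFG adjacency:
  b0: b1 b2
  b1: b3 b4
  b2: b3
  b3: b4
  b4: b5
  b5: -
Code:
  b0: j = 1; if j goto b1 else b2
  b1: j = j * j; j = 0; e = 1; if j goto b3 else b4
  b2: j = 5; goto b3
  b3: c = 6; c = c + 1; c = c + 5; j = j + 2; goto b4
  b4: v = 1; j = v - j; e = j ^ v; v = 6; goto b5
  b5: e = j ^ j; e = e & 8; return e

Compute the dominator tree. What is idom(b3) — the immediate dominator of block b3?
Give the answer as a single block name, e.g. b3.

idom tree: b1←b0 b2←b0 b3←b0 b4←b0 b5←b4
Dom at joins:
  b3: preds {b1,b2}: {b0,b1} ∩ {b0,b2} = {b0}; idom=b0
  b4: preds {b1,b3}: {b0,b1} ∩ {b0,b3} = {b0}; idom=b0

idom(b3) = b0

Answer: b0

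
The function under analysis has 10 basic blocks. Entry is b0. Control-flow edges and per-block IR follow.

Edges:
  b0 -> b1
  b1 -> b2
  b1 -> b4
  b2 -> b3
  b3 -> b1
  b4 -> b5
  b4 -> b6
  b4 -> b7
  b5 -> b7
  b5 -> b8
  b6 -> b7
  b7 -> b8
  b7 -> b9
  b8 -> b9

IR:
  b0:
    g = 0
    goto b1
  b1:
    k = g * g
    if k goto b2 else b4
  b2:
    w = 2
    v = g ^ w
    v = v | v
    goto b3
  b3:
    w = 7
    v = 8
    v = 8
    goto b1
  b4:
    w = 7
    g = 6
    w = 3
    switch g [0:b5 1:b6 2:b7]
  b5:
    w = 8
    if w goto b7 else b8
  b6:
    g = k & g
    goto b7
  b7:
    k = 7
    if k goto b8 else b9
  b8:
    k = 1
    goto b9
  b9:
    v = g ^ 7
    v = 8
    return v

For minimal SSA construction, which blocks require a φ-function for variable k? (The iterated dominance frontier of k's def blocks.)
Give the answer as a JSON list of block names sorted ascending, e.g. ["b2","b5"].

idom tree: b1←b0 b2←b1 b3←b2 b4←b1 b5←b4 b6←b4 b7←b4 b8←b4 b9←b4
Dom at joins:
  b1: preds {b0,b3}: {b0} ∩ {b0,b1,b2,b3} = {b0}; idom=b0
  b7: preds {b4,b5,b6}: {b0,b1,b4} ∩ {b0,b1,b4,b5} ∩ {b0,b1,b4,b6} = {b0,b1,b4}; idom=b4
  b8: preds {b5,b7}: {b0,b1,b4,b5} ∩ {b0,b1,b4,b7} = {b0,b1,b4}; idom=b4
  b9: preds {b7,b8}: {b0,b1,b4,b7} ∩ {b0,b1,b4,b8} = {b0,b1,b4}; idom=b4

Frontier:
  b1←b0: walk · to b0
  b1←b3: walk b3→b2→b1 to b0
  b7←b4: walk · to b4
  b7←b5: walk b5 to b4
  b7←b6: walk b6 to b4
  b8←b5: walk b5 to b4
  b8←b7: walk b7 to b4
  b9←b7: walk b7 to b4
  b9←b8: walk b8 to b4
  DF(b0)=∅
  DF(b1)={b1}
  DF(b2)={b1}
  DF(b3)={b1}
  DF(b4)=∅
  DF(b5)={b7,b8}
  DF(b6)={b7}
  DF(b7)={b8,b9}
  DF(b8)={b9}
  DF(b9)=∅

φ for k: defs {b1,b7,b8}
  DF⁺ = {b1,b8,b9}

Answer: ["b1", "b8", "b9"]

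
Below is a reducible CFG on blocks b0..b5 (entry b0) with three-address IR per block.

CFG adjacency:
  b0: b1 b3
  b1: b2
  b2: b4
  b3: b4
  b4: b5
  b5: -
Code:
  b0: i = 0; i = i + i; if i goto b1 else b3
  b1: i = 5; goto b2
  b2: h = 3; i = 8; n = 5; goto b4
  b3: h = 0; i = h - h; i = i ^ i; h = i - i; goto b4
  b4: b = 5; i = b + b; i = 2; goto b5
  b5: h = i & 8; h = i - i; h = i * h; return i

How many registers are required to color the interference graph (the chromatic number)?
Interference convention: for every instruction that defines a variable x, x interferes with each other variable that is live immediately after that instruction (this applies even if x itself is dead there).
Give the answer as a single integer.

Per-block:
  b0: def={i} ue=∅
  b1: def={i} ue=∅
  b2: def={h,i,n} ue=∅
  b3: def={h,i} ue=∅
  b4: def={b,i} ue=∅
  b5: def={h} ue={i}

Liveness:
  live b0: ∅→∅
  live b1: ∅→∅
  live b2: ∅→∅
  live b3: ∅→∅
  live b4: ∅→{i}
  live b5: {i}→∅

Conflict graph:
  b — ∅
  h — {i}
  i — {h}
  n — ∅

Registers:
  lower bound: {h,i} mutually conflict ⇒ χ ≥ 2
  2-colouring: r0={b,h,n}  r1={i}
  χ = 2

Answer: 2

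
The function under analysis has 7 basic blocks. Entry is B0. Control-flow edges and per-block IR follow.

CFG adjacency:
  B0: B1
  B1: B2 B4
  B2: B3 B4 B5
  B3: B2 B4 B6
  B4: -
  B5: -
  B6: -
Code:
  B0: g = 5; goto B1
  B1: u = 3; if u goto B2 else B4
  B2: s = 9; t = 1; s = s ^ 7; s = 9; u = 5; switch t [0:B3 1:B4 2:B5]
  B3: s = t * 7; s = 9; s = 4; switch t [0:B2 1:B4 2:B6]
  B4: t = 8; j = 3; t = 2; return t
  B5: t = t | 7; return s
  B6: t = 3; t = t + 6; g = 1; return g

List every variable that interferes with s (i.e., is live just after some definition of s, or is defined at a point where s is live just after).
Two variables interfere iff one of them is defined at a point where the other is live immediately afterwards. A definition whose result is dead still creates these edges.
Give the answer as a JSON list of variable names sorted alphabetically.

Answer: ["t", "u"]

Derivation:
Per-block:
  B0: def={g} ue=∅
  B1: def={u} ue=∅
  B2: def={s,t,u} ue=∅
  B3: def={s} ue={t}
  B4: def={j,t} ue=∅
  B5: def={t} ue={s,t}
  B6: def={g,t} ue=∅

Live sets:
  B0 li=∅ lo=∅
  B1 li=∅ lo=∅
  B2 li=∅ lo={s,t}
  B3 li={t} lo=∅
  B4 li=∅ lo=∅
  B5 li={s,t} lo=∅
  B6 li=∅ lo=∅

Conflict graph:
  g — ∅
  j — ∅
  s — {t,u}
  t — {s,u}
  u — {s,t}

N(s) = ["t", "u"]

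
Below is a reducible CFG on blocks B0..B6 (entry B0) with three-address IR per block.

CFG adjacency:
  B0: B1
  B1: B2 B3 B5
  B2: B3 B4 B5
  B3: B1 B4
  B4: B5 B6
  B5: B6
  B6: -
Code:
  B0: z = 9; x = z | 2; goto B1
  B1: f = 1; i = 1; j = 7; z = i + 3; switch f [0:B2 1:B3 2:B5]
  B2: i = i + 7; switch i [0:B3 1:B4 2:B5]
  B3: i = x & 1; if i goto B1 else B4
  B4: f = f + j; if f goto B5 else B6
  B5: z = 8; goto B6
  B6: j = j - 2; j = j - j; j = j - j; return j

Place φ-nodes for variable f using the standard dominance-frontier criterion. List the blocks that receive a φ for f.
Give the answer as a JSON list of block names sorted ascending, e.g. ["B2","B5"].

idom tree: B1←B0 B2←B1 B3←B1 B4←B1 B5←B1 B6←B1
Join-block Dom:
  B1: preds {B0,B3}: {B0} ∩ {B0,B1,B3} = {B0}; idom=B0
  B3: preds {B1,B2}: {B0,B1} ∩ {B0,B1,B2} = {B0,B1}; idom=B1
  B4: preds {B2,B3}: {B0,B1,B2} ∩ {B0,B1,B3} = {B0,B1}; idom=B1
  B5: preds {B1,B2,B4}: {B0,B1} ∩ {B0,B1,B2} ∩ {B0,B1,B4} = {B0,B1}; idom=B1
  B6: preds {B4,B5}: {B0,B1,B4} ∩ {B0,B1,B5} = {B0,B1}; idom=B1

DF derivation:
  B1←B0: walk · to B0
  B1←B3: walk B3→B1 to B0
  B3←B1: walk · to B1
  B3←B2: walk B2 to B1
  B4←B2: walk B2 to B1
  B4←B3: walk B3 to B1
  B5←B1: walk · to B1
  B5←B2: walk B2 to B1
  B5←B4: walk B4 to B1
  B6←B4: walk B4 to B1
  B6←B5: walk B5 to B1
  DF(B0)=∅
  DF(B1)={B1}
  DF(B2)={B3,B4,B5}
  DF(B3)={B1,B4}
  DF(B4)={B5,B6}
  DF(B5)={B6}
  DF(B6)=∅

φ for f: defs {B1,B4}
  DF⁺ = {B1,B5,B6}

Answer: ["B1", "B5", "B6"]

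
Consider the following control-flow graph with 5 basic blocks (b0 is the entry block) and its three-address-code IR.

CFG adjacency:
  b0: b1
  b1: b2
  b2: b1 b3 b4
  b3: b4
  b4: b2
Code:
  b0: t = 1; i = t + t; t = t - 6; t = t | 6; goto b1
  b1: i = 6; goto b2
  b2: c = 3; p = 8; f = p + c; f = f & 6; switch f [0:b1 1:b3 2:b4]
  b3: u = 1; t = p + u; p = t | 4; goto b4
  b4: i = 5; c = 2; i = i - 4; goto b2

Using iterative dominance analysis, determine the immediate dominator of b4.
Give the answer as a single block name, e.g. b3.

idom tree: b1←b0 b2←b1 b3←b2 b4←b2
Dom∩ at merges:
  b1: preds {b0,b2}: {b0} ∩ {b0,b1,b2} = {b0}; idom=b0
  b2: preds {b1,b4}: {b0,b1} ∩ {b0,b1,b2,b4} = {b0,b1}; idom=b1
  b4: preds {b2,b3}: {b0,b1,b2} ∩ {b0,b1,b2,b3} = {b0,b1,b2}; idom=b2

idom(b4) = b2

Answer: b2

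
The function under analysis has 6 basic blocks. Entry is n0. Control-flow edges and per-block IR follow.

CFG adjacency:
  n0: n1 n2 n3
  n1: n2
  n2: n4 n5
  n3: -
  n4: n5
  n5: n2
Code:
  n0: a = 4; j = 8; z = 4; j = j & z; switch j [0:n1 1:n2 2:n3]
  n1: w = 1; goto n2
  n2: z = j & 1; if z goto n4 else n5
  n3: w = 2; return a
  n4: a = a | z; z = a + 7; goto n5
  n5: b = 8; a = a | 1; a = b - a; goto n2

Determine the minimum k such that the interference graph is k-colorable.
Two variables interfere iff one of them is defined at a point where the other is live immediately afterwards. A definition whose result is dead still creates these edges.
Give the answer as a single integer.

def/use:
  n0: {a,j,z} / ∅
  n1: {w} / ∅
  n2: {z} / {j}
  n3: {w} / {a}
  n4: {a,z} / {a,z}
  n5: {a,b} / {a}

Liveness:
  live n0: ∅→{a,j}
  live n1: {a,j}→{a,j}
  live n2: {a,j}→{a,j,z}
  live n3: {a}→∅
  live n4: {a,j,z}→{a,j}
  live n5: {a,j}→{a,j}

Interference:
  a↔{b,j,w,z}
  b↔{a,j}
  j↔{a,b,w,z}
  w↔{a,j}
  z↔{a,j}

Chromatic number:
  lower bound: {a,b,j} mutually conflict ⇒ χ ≥ 3
  assign a→r0 b→r2 j→r1 w→r2 z→r2 — no edge inside a register ⇒ χ ≤ 3
  χ = 3

Answer: 3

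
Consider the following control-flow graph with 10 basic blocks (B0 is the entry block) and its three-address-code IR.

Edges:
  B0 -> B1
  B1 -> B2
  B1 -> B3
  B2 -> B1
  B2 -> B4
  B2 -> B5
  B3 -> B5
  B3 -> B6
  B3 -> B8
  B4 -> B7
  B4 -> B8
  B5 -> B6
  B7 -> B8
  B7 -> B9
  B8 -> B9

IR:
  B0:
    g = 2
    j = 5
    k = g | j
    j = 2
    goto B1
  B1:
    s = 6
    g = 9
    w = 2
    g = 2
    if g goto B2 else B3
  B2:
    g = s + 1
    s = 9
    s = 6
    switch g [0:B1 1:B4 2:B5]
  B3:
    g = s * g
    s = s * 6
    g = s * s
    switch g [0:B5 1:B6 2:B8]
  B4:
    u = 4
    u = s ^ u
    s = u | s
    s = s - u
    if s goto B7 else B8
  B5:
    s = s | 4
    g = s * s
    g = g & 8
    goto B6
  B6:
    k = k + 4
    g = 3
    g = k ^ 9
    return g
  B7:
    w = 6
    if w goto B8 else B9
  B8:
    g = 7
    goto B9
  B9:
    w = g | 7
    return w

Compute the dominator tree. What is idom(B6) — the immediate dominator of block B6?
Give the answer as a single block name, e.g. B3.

Answer: B1

Working:
idom tree: B1←B0 B2←B1 B3←B1 B4←B2 B5←B1 B6←B1 B7←B4 B8←B1 B9←B1
Dom at joins:
  B1: preds {B0,B2}: {B0} ∩ {B0,B1,B2} = {B0}; idom=B0
  B5: preds {B2,B3}: {B0,B1,B2} ∩ {B0,B1,B3} = {B0,B1}; idom=B1
  B6: preds {B3,B5}: {B0,B1,B3} ∩ {B0,B1,B5} = {B0,B1}; idom=B1
  B8: preds {B3,B4,B7}: {B0,B1,B3} ∩ {B0,B1,B2,B4} ∩ {B0,B1,B2,B4,B7} = {B0,B1}; idom=B1
  B9: preds {B7,B8}: {B0,B1,B2,B4,B7} ∩ {B0,B1,B8} = {B0,B1}; idom=B1

idom(B6) = B1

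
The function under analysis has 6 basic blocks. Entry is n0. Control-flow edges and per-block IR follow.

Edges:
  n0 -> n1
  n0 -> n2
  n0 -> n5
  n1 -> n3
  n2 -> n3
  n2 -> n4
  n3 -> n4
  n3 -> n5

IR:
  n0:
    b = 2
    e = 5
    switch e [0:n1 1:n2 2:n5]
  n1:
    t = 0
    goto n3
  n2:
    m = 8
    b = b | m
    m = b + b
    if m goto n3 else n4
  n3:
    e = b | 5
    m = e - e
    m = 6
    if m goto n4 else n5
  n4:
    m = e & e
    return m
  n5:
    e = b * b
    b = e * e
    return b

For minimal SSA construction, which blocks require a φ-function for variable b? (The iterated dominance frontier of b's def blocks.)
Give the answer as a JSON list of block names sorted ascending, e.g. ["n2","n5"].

Answer: ["n3", "n4", "n5"]

Analysis:
idom tree: n1←n0 n2←n0 n3←n0 n4←n0 n5←n0
Dom at joins:
  n3: preds {n1,n2}: {n0,n1} ∩ {n0,n2} = {n0}; idom=n0
  n4: preds {n2,n3}: {n0,n2} ∩ {n0,n3} = {n0}; idom=n0
  n5: preds {n0,n3}: {n0} ∩ {n0,n3} = {n0}; idom=n0

DF walk-up:
  n3←n1: walk n1 to n0
  n3←n2: walk n2 to n0
  n4←n2: walk n2 to n0
  n4←n3: walk n3 to n0
  n5←n0: walk · to n0
  n5←n3: walk n3 to n0
  n0: DF=∅
  n1: DF={n3}
  n2: DF={n3,n4}
  n3: DF={n4,n5}
  n4: DF=∅
  n5: DF=∅

φ for b: defs {n0,n2,n5}
  DF⁺ = {n3,n4,n5}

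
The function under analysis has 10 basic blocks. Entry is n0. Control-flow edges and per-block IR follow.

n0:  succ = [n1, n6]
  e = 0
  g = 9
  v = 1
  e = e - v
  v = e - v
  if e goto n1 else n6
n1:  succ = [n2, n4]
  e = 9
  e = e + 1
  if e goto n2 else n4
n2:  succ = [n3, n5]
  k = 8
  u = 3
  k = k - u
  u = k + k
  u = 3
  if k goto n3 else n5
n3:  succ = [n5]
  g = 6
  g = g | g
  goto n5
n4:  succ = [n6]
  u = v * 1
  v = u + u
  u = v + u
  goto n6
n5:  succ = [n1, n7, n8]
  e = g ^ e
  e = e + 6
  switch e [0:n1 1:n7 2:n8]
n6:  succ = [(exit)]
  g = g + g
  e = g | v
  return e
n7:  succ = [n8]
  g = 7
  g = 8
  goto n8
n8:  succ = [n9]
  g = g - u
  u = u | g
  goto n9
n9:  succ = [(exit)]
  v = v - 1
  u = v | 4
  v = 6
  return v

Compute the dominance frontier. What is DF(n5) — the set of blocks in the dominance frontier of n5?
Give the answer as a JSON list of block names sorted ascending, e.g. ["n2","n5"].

Answer: ["n1"]

Working:
idom tree: n1←n0 n2←n1 n3←n2 n4←n1 n5←n2 n6←n0 n7←n5 n8←n5 n9←n8
Dom at joins:
  n1: preds {n0,n5}: {n0} ∩ {n0,n1,n2,n5} = {n0}; idom=n0
  n5: preds {n2,n3}: {n0,n1,n2} ∩ {n0,n1,n2,n3} = {n0,n1,n2}; idom=n2
  n6: preds {n0,n4}: {n0} ∩ {n0,n1,n4} = {n0}; idom=n0
  n8: preds {n5,n7}: {n0,n1,n2,n5} ∩ {n0,n1,n2,n5,n7} = {n0,n1,n2,n5}; idom=n5

Frontier:
  n1←n0: walk · to n0
  n1←n5: walk n5→n2→n1 to n0
  n5←n2: walk · to n2
  n5←n3: walk n3 to n2
  n6←n0: walk · to n0
  n6←n4: walk n4→n1 to n0
  n8←n5: walk · to n5
  n8←n7: walk n7 to n5
  n0 → ∅
  n1 → {n1,n6}
  n2 → {n1}
  n3 → {n5}
  n4 → {n6}
  n5 → {n1}
  n6 → ∅
  n7 → {n8}
  n8 → ∅
  n9 → ∅

DF(n5) = ["n1"]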